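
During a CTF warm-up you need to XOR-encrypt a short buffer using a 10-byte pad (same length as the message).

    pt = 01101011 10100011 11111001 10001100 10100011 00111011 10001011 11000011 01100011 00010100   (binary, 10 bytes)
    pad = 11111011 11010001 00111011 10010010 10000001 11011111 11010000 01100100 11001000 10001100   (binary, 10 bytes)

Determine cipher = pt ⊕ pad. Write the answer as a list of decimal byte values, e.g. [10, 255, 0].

byte 0: 6b ^ fb = 90
byte 1: a3 ^ d1 = 72
byte 2: f9 ^ 3b = c2
byte 3: 8c ^ 92 = 1e
byte 4: a3 ^ 81 = 22
byte 5: 3b ^ df = e4
byte 6: 8b ^ d0 = 5b
byte 7: c3 ^ 64 = a7
byte 8: 63 ^ c8 = ab
byte 9: 14 ^ 8c = 98

[144, 114, 194, 30, 34, 228, 91, 167, 171, 152]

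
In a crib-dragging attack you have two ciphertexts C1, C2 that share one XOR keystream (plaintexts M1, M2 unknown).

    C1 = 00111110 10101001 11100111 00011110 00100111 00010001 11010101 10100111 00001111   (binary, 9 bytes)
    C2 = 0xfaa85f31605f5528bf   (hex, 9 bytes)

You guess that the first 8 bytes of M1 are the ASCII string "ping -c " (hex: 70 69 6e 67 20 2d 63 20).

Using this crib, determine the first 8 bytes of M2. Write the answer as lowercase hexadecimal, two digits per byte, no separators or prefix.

First, C1 ⊕ C2 = (M1 ⊕ K) ⊕ (M2 ⊕ K) = M1 ⊕ M2, so the key drops out. Then M2 = (M1 ⊕ M2) ⊕ M1 over the first 8 bytes.
byte 0: (3e ⊕ fa) ⊕ 70 = c4 ⊕ 70 = b4
byte 1: (a9 ⊕ a8) ⊕ 69 = 01 ⊕ 69 = 68
byte 2: (e7 ⊕ 5f) ⊕ 6e = b8 ⊕ 6e = d6
byte 3: (1e ⊕ 31) ⊕ 67 = 2f ⊕ 67 = 48
byte 4: (27 ⊕ 60) ⊕ 20 = 47 ⊕ 20 = 67
byte 5: (11 ⊕ 5f) ⊕ 2d = 4e ⊕ 2d = 63
byte 6: (d5 ⊕ 55) ⊕ 63 = 80 ⊕ 63 = e3
byte 7: (a7 ⊕ 28) ⊕ 20 = 8f ⊕ 20 = af

b468d6486763e3af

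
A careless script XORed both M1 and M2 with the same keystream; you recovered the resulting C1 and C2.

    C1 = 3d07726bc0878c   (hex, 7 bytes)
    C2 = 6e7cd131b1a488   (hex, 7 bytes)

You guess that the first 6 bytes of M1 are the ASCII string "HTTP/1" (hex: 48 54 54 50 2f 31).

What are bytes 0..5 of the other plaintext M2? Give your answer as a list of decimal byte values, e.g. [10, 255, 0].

[27, 47, 247, 10, 94, 18]

First, C1 ⊕ C2 = (M1 ⊕ K) ⊕ (M2 ⊕ K) = M1 ⊕ M2, so the key drops out. Then M2 = (M1 ⊕ M2) ⊕ M1 over the first 6 bytes.
byte 0: (3d ^ 6e) ^ 48 = 53 ^ 48 = 1b
byte 1: (07 ^ 7c) ^ 54 = 7b ^ 54 = 2f
byte 2: (72 ^ d1) ^ 54 = a3 ^ 54 = f7
byte 3: (6b ^ 31) ^ 50 = 5a ^ 50 = 0a
byte 4: (c0 ^ b1) ^ 2f = 71 ^ 2f = 5e
byte 5: (87 ^ a4) ^ 31 = 23 ^ 31 = 12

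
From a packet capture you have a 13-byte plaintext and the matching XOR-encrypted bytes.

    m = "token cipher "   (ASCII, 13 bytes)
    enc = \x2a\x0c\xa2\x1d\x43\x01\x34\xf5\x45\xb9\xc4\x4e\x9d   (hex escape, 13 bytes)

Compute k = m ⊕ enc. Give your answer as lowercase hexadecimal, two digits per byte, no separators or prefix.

5e63c9782d21579c35d1a13cbd

Since enc = m ⊕ k, XORing both sides with m gives k = m ⊕ enc.
74 ^ 2a = 5e
6f ^ 0c = 63
6b ^ a2 = c9
65 ^ 1d = 78
6e ^ 43 = 2d
20 ^ 01 = 21
63 ^ 34 = 57
69 ^ f5 = 9c
70 ^ 45 = 35
68 ^ b9 = d1
65 ^ c4 = a1
72 ^ 4e = 3c
20 ^ 9d = bd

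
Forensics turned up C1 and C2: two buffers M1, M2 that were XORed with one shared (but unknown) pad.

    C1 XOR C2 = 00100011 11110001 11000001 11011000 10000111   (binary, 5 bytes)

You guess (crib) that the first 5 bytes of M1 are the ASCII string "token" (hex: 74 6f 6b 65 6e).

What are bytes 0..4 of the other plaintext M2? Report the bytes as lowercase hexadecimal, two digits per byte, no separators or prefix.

Since C1 ⊕ C2 = M1 ⊕ M2, XORing with the guessed M1 bytes yields the corresponding M2 bytes: M2 = (C1 ⊕ C2) ⊕ M1.
byte 0:  35 ⊕ 116 =  87
byte 1: 241 ⊕ 111 = 158
byte 2: 193 ⊕ 107 = 170
byte 3: 216 ⊕ 101 = 189
byte 4: 135 ⊕ 110 = 233

579eaabde9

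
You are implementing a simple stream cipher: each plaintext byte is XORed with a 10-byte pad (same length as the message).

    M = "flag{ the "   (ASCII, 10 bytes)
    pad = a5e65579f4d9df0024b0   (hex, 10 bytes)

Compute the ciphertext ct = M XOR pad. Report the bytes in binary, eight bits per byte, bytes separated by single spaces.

XOR is its own inverse, so applying the key byte-wise gives the result directly.
byte 0: 01100110 XOR 10100101 = 11000011
byte 1: 01101100 XOR 11100110 = 10001010
byte 2: 01100001 XOR 01010101 = 00110100
byte 3: 01100111 XOR 01111001 = 00011110
byte 4: 01111011 XOR 11110100 = 10001111
byte 5: 00100000 XOR 11011001 = 11111001
byte 6: 01110100 XOR 11011111 = 10101011
byte 7: 01101000 XOR 00000000 = 01101000
byte 8: 01100101 XOR 00100100 = 01000001
byte 9: 00100000 XOR 10110000 = 10010000

11000011 10001010 00110100 00011110 10001111 11111001 10101011 01101000 01000001 10010000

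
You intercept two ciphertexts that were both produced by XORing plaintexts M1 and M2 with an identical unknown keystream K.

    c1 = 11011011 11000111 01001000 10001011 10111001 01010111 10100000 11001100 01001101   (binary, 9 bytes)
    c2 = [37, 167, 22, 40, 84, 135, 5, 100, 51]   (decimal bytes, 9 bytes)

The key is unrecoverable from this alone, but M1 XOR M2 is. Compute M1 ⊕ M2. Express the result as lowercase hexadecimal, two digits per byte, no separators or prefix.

fe605ea3edd0a5a87e

c1 ⊕ c2 = (M1 ⊕ K) ⊕ (M2 ⊕ K) = M1 ⊕ M2 — the shared key cancels under XOR.
11011011 XOR 00100101 = 11111110
11000111 XOR 10100111 = 01100000
01001000 XOR 00010110 = 01011110
10001011 XOR 00101000 = 10100011
10111001 XOR 01010100 = 11101101
01010111 XOR 10000111 = 11010000
10100000 XOR 00000101 = 10100101
11001100 XOR 01100100 = 10101000
01001101 XOR 00110011 = 01111110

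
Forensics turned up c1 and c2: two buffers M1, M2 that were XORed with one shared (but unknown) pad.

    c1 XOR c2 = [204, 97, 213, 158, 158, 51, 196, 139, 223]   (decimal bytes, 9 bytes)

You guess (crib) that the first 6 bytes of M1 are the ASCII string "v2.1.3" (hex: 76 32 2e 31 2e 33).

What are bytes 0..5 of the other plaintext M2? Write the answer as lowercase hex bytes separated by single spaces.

ba 53 fb af b0 00

Since c1 ⊕ c2 = M1 ⊕ M2, XORing with the guessed M1 bytes yields the corresponding M2 bytes: M2 = (c1 ⊕ c2) ⊕ M1.
cc ^ 76 = ba
61 ^ 32 = 53
d5 ^ 2e = fb
9e ^ 31 = af
9e ^ 2e = b0
33 ^ 33 = 00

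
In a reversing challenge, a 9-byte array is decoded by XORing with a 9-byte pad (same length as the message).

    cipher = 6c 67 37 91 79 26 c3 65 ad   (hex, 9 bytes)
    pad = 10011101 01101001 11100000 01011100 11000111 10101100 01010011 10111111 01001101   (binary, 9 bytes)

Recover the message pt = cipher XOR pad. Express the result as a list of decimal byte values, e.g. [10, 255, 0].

[241, 14, 215, 205, 190, 138, 144, 218, 224]

XOR is its own inverse, so applying the key byte-wise gives the result directly.
byte 0: 6c ⊕ 9d = f1
byte 1: 67 ⊕ 69 = 0e
byte 2: 37 ⊕ e0 = d7
byte 3: 91 ⊕ 5c = cd
byte 4: 79 ⊕ c7 = be
byte 5: 26 ⊕ ac = 8a
byte 6: c3 ⊕ 53 = 90
byte 7: 65 ⊕ bf = da
byte 8: ad ⊕ 4d = e0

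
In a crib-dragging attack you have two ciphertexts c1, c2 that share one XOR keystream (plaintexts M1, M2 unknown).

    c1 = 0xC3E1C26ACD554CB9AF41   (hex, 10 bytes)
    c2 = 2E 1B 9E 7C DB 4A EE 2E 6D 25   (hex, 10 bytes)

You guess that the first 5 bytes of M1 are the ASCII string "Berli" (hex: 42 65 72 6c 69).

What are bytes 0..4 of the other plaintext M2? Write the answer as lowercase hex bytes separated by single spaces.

First, c1 ⊕ c2 = (M1 ⊕ K) ⊕ (M2 ⊕ K) = M1 ⊕ M2, so the key drops out. Then M2 = (M1 ⊕ M2) ⊕ M1 over the first 5 bytes.
byte 0: (c3 ^ 2e) ^ 42 = ed ^ 42 = af
byte 1: (e1 ^ 1b) ^ 65 = fa ^ 65 = 9f
byte 2: (c2 ^ 9e) ^ 72 = 5c ^ 72 = 2e
byte 3: (6a ^ 7c) ^ 6c = 16 ^ 6c = 7a
byte 4: (cd ^ db) ^ 69 = 16 ^ 69 = 7f

af 9f 2e 7a 7f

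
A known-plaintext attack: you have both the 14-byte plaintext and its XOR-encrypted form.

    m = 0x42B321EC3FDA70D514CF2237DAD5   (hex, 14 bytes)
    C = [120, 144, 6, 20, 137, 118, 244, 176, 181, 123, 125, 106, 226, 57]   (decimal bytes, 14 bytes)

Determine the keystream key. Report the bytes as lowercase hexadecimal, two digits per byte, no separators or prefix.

3a2327f8b6ac8465a1b45f5d38ec

Since C = m ⊕ key, XORing both sides with m gives key = m ⊕ C.
01000010 XOR 01111000 = 00111010
10110011 XOR 10010000 = 00100011
00100001 XOR 00000110 = 00100111
11101100 XOR 00010100 = 11111000
00111111 XOR 10001001 = 10110110
11011010 XOR 01110110 = 10101100
01110000 XOR 11110100 = 10000100
11010101 XOR 10110000 = 01100101
00010100 XOR 10110101 = 10100001
11001111 XOR 01111011 = 10110100
00100010 XOR 01111101 = 01011111
00110111 XOR 01101010 = 01011101
11011010 XOR 11100010 = 00111000
11010101 XOR 00111001 = 11101100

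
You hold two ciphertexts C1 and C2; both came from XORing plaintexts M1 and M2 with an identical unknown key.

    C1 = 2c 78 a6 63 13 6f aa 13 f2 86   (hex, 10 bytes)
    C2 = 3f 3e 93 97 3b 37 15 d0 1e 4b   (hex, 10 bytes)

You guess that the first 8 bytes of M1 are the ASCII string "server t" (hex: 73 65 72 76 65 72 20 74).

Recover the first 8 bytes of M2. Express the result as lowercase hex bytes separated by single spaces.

60 23 47 82 4d 2a 9f b7

First, C1 ⊕ C2 = (M1 ⊕ K) ⊕ (M2 ⊕ K) = M1 ⊕ M2, so the key drops out. Then M2 = (M1 ⊕ M2) ⊕ M1 over the first 8 bytes.
byte 0: (2c ^ 3f) ^ 73 = 13 ^ 73 = 60
byte 1: (78 ^ 3e) ^ 65 = 46 ^ 65 = 23
byte 2: (a6 ^ 93) ^ 72 = 35 ^ 72 = 47
byte 3: (63 ^ 97) ^ 76 = f4 ^ 76 = 82
byte 4: (13 ^ 3b) ^ 65 = 28 ^ 65 = 4d
byte 5: (6f ^ 37) ^ 72 = 58 ^ 72 = 2a
byte 6: (aa ^ 15) ^ 20 = bf ^ 20 = 9f
byte 7: (13 ^ d0) ^ 74 = c3 ^ 74 = b7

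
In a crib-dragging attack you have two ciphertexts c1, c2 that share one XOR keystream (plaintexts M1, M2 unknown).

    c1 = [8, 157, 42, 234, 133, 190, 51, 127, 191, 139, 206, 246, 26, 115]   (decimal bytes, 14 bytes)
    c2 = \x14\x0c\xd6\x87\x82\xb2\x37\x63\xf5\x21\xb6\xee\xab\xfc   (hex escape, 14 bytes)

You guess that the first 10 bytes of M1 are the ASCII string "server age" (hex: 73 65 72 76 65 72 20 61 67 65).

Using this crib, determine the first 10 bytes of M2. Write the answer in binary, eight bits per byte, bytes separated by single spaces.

01101111 11110100 10001110 00011011 01100010 01111110 00100100 01111101 00101101 11001111

First, c1 ⊕ c2 = (M1 ⊕ K) ⊕ (M2 ⊕ K) = M1 ⊕ M2, so the key drops out. Then M2 = (M1 ⊕ M2) ⊕ M1 over the first 10 bytes.
byte 0: (08 xor 14) xor 73 = 1c xor 73 = 6f
byte 1: (9d xor 0c) xor 65 = 91 xor 65 = f4
byte 2: (2a xor d6) xor 72 = fc xor 72 = 8e
byte 3: (ea xor 87) xor 76 = 6d xor 76 = 1b
byte 4: (85 xor 82) xor 65 = 07 xor 65 = 62
byte 5: (be xor b2) xor 72 = 0c xor 72 = 7e
byte 6: (33 xor 37) xor 20 = 04 xor 20 = 24
byte 7: (7f xor 63) xor 61 = 1c xor 61 = 7d
byte 8: (bf xor f5) xor 67 = 4a xor 67 = 2d
byte 9: (8b xor 21) xor 65 = aa xor 65 = cf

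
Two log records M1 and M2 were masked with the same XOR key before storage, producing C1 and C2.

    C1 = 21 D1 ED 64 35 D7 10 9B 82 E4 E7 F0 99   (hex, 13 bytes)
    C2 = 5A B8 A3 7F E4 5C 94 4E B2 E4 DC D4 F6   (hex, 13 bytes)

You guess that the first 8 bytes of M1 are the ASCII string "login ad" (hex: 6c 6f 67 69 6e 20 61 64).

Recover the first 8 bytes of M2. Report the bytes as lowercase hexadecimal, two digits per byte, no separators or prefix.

First, C1 ⊕ C2 = (M1 ⊕ K) ⊕ (M2 ⊕ K) = M1 ⊕ M2, so the key drops out. Then M2 = (M1 ⊕ M2) ⊕ M1 over the first 8 bytes.
byte 0: (21 ^ 5a) ^ 6c = 7b ^ 6c = 17
byte 1: (d1 ^ b8) ^ 6f = 69 ^ 6f = 06
byte 2: (ed ^ a3) ^ 67 = 4e ^ 67 = 29
byte 3: (64 ^ 7f) ^ 69 = 1b ^ 69 = 72
byte 4: (35 ^ e4) ^ 6e = d1 ^ 6e = bf
byte 5: (d7 ^ 5c) ^ 20 = 8b ^ 20 = ab
byte 6: (10 ^ 94) ^ 61 = 84 ^ 61 = e5
byte 7: (9b ^ 4e) ^ 64 = d5 ^ 64 = b1

17062972bfabe5b1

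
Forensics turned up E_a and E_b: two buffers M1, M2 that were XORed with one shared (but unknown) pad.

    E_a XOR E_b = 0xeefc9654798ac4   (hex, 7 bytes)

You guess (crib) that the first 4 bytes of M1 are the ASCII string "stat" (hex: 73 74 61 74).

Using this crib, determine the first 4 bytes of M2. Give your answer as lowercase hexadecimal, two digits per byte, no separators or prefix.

9d88f720

Since E_a ⊕ E_b = M1 ⊕ M2, XORing with the guessed M1 bytes yields the corresponding M2 bytes: M2 = (E_a ⊕ E_b) ⊕ M1.
11101110 XOR 01110011 = 10011101
11111100 XOR 01110100 = 10001000
10010110 XOR 01100001 = 11110111
01010100 XOR 01110100 = 00100000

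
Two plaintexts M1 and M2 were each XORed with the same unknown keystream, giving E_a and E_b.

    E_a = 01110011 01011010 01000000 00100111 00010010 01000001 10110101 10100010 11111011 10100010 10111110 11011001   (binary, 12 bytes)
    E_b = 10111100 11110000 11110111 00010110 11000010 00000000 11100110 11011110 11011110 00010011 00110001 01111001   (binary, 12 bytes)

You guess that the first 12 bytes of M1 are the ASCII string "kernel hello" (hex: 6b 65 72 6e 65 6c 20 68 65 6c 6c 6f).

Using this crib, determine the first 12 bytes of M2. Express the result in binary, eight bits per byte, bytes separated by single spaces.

First, E_a ⊕ E_b = (M1 ⊕ K) ⊕ (M2 ⊕ K) = M1 ⊕ M2, so the key drops out. Then M2 = (M1 ⊕ M2) ⊕ M1 over the first 12 bytes.
byte 0: (73 ⊕ bc) ⊕ 6b = cf ⊕ 6b = a4
byte 1: (5a ⊕ f0) ⊕ 65 = aa ⊕ 65 = cf
byte 2: (40 ⊕ f7) ⊕ 72 = b7 ⊕ 72 = c5
byte 3: (27 ⊕ 16) ⊕ 6e = 31 ⊕ 6e = 5f
byte 4: (12 ⊕ c2) ⊕ 65 = d0 ⊕ 65 = b5
byte 5: (41 ⊕ 00) ⊕ 6c = 41 ⊕ 6c = 2d
byte 6: (b5 ⊕ e6) ⊕ 20 = 53 ⊕ 20 = 73
byte 7: (a2 ⊕ de) ⊕ 68 = 7c ⊕ 68 = 14
byte 8: (fb ⊕ de) ⊕ 65 = 25 ⊕ 65 = 40
byte 9: (a2 ⊕ 13) ⊕ 6c = b1 ⊕ 6c = dd
byte 10: (be ⊕ 31) ⊕ 6c = 8f ⊕ 6c = e3
byte 11: (d9 ⊕ 79) ⊕ 6f = a0 ⊕ 6f = cf

10100100 11001111 11000101 01011111 10110101 00101101 01110011 00010100 01000000 11011101 11100011 11001111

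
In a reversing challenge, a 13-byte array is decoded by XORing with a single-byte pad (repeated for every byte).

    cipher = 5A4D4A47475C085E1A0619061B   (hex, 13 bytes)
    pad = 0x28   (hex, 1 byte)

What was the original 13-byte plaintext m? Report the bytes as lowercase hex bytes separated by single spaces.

The 1-byte key repeats, so the effective keystream is 28 28 28 28 28 28 28 28 28 28 28 28 28.
byte 0: 5a xor 28 = 72
byte 1: 4d xor 28 = 65
byte 2: 4a xor 28 = 62
byte 3: 47 xor 28 = 6f
byte 4: 47 xor 28 = 6f
byte 5: 5c xor 28 = 74
byte 6: 08 xor 28 = 20
byte 7: 5e xor 28 = 76
byte 8: 1a xor 28 = 32
byte 9: 06 xor 28 = 2e
byte 10: 19 xor 28 = 31
byte 11: 06 xor 28 = 2e
byte 12: 1b xor 28 = 33

72 65 62 6f 6f 74 20 76 32 2e 31 2e 33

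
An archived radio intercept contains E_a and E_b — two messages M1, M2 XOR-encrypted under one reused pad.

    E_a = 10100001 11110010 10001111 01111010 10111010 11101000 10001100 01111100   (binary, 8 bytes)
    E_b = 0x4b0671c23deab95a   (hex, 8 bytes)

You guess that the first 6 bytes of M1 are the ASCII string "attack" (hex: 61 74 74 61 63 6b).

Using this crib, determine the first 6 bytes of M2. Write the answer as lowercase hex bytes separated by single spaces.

First, E_a ⊕ E_b = (M1 ⊕ K) ⊕ (M2 ⊕ K) = M1 ⊕ M2, so the key drops out. Then M2 = (M1 ⊕ M2) ⊕ M1 over the first 6 bytes.
byte 0: (a1 XOR 4b) XOR 61 = ea XOR 61 = 8b
byte 1: (f2 XOR 06) XOR 74 = f4 XOR 74 = 80
byte 2: (8f XOR 71) XOR 74 = fe XOR 74 = 8a
byte 3: (7a XOR c2) XOR 61 = b8 XOR 61 = d9
byte 4: (ba XOR 3d) XOR 63 = 87 XOR 63 = e4
byte 5: (e8 XOR ea) XOR 6b = 02 XOR 6b = 69

8b 80 8a d9 e4 69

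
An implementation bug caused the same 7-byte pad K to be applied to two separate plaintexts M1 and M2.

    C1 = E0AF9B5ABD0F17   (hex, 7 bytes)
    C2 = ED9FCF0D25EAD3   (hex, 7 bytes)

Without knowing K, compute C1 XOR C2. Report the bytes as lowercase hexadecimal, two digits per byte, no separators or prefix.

C1 ⊕ C2 = (M1 ⊕ K) ⊕ (M2 ⊕ K) = M1 ⊕ M2 — the shared key cancels under XOR.
e0 ⊕ ed = 0d
af ⊕ 9f = 30
9b ⊕ cf = 54
5a ⊕ 0d = 57
bd ⊕ 25 = 98
0f ⊕ ea = e5
17 ⊕ d3 = c4

0d30545798e5c4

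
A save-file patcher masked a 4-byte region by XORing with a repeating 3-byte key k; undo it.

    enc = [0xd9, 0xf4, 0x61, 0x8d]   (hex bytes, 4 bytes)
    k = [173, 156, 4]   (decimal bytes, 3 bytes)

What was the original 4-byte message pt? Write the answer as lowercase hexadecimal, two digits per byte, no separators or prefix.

The 3-byte key repeats, so the effective keystream is ad 9c 04 ad.
byte 0: 11011001 ^ 10101101 = 01110100
byte 1: 11110100 ^ 10011100 = 01101000
byte 2: 01100001 ^ 00000100 = 01100101
byte 3: 10001101 ^ 10101101 = 00100000

74686520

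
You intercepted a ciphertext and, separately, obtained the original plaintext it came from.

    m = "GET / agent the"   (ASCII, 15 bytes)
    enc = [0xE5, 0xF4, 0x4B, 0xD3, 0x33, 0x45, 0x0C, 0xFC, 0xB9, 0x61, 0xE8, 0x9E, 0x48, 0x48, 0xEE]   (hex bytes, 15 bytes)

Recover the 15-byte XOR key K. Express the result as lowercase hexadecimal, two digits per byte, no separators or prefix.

a2b11ff31c656d9bdc0f9cbe3c208b

Since enc = m ⊕ K, XORing both sides with m gives K = m ⊕ enc.
byte 0:  71 ^ 229 = 162
byte 1:  69 ^ 244 = 177
byte 2:  84 ^  75 =  31
byte 3:  32 ^ 211 = 243
byte 4:  47 ^  51 =  28
byte 5:  32 ^  69 = 101
byte 6:  97 ^  12 = 109
byte 7: 103 ^ 252 = 155
byte 8: 101 ^ 185 = 220
byte 9: 110 ^  97 =  15
byte 10: 116 ^ 232 = 156
byte 11:  32 ^ 158 = 190
byte 12: 116 ^  72 =  60
byte 13: 104 ^  72 =  32
byte 14: 101 ^ 238 = 139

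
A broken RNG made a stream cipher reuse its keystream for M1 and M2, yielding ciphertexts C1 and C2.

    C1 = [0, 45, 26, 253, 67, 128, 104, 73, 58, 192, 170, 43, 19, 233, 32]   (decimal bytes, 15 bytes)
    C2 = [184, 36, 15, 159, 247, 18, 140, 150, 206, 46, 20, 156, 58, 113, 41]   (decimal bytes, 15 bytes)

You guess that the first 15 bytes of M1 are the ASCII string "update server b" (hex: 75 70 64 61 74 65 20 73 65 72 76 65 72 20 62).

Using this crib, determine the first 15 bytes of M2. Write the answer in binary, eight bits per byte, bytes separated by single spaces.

First, C1 ⊕ C2 = (M1 ⊕ K) ⊕ (M2 ⊕ K) = M1 ⊕ M2, so the key drops out. Then M2 = (M1 ⊕ M2) ⊕ M1 over the first 15 bytes.
byte 0: (00 XOR b8) XOR 75 = b8 XOR 75 = cd
byte 1: (2d XOR 24) XOR 70 = 09 XOR 70 = 79
byte 2: (1a XOR 0f) XOR 64 = 15 XOR 64 = 71
byte 3: (fd XOR 9f) XOR 61 = 62 XOR 61 = 03
byte 4: (43 XOR f7) XOR 74 = b4 XOR 74 = c0
byte 5: (80 XOR 12) XOR 65 = 92 XOR 65 = f7
byte 6: (68 XOR 8c) XOR 20 = e4 XOR 20 = c4
byte 7: (49 XOR 96) XOR 73 = df XOR 73 = ac
byte 8: (3a XOR ce) XOR 65 = f4 XOR 65 = 91
byte 9: (c0 XOR 2e) XOR 72 = ee XOR 72 = 9c
byte 10: (aa XOR 14) XOR 76 = be XOR 76 = c8
byte 11: (2b XOR 9c) XOR 65 = b7 XOR 65 = d2
byte 12: (13 XOR 3a) XOR 72 = 29 XOR 72 = 5b
byte 13: (e9 XOR 71) XOR 20 = 98 XOR 20 = b8
byte 14: (20 XOR 29) XOR 62 = 09 XOR 62 = 6b

11001101 01111001 01110001 00000011 11000000 11110111 11000100 10101100 10010001 10011100 11001000 11010010 01011011 10111000 01101011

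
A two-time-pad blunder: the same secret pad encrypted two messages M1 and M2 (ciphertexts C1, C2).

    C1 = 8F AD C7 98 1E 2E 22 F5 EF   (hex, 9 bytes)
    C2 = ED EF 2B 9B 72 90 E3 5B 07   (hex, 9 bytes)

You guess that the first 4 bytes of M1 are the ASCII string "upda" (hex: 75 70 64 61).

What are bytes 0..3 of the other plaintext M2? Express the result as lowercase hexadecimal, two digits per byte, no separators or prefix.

17328862

First, C1 ⊕ C2 = (M1 ⊕ K) ⊕ (M2 ⊕ K) = M1 ⊕ M2, so the key drops out. Then M2 = (M1 ⊕ M2) ⊕ M1 over the first 4 bytes.
byte 0: (8f XOR ed) XOR 75 = 62 XOR 75 = 17
byte 1: (ad XOR ef) XOR 70 = 42 XOR 70 = 32
byte 2: (c7 XOR 2b) XOR 64 = ec XOR 64 = 88
byte 3: (98 XOR 9b) XOR 61 = 03 XOR 61 = 62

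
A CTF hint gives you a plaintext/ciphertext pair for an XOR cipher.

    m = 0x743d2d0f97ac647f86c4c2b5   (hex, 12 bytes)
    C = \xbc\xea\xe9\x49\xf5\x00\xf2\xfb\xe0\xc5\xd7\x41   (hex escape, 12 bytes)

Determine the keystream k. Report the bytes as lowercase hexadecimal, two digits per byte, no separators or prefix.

Since C = m ⊕ k, XORing both sides with m gives k = m ⊕ C.
116 XOR 188 = 200
 61 XOR 234 = 215
 45 XOR 233 = 196
 15 XOR  73 =  70
151 XOR 245 =  98
172 XOR   0 = 172
100 XOR 242 = 150
127 XOR 251 = 132
134 XOR 224 = 102
196 XOR 197 =   1
194 XOR 215 =  21
181 XOR  65 = 244

c8d7c44662ac9684660115f4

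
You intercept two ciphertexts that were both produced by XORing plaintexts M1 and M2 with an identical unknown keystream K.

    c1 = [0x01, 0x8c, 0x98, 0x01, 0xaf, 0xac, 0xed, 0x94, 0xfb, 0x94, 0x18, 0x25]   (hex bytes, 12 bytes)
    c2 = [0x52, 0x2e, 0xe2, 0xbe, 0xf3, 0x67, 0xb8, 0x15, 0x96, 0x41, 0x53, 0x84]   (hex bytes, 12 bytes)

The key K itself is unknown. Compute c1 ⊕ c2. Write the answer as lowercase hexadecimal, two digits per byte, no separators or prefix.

c1 ⊕ c2 = (M1 ⊕ K) ⊕ (M2 ⊕ K) = M1 ⊕ M2 — the shared key cancels under XOR.
  1 ^  82 =  83
140 ^  46 = 162
152 ^ 226 = 122
  1 ^ 190 = 191
175 ^ 243 =  92
172 ^ 103 = 203
237 ^ 184 =  85
148 ^  21 = 129
251 ^ 150 = 109
148 ^  65 = 213
 24 ^  83 =  75
 37 ^ 132 = 161

53a27abf5ccb55816dd54ba1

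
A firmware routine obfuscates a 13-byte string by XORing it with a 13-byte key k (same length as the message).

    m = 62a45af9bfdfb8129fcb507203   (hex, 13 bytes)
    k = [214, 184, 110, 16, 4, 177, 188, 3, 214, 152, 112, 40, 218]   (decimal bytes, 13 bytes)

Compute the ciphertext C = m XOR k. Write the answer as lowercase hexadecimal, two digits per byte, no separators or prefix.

62 XOR d6 = b4
a4 XOR b8 = 1c
5a XOR 6e = 34
f9 XOR 10 = e9
bf XOR 04 = bb
df XOR b1 = 6e
b8 XOR bc = 04
12 XOR 03 = 11
9f XOR d6 = 49
cb XOR 98 = 53
50 XOR 70 = 20
72 XOR 28 = 5a
03 XOR da = d9

b41c34e9bb6e04114953205ad9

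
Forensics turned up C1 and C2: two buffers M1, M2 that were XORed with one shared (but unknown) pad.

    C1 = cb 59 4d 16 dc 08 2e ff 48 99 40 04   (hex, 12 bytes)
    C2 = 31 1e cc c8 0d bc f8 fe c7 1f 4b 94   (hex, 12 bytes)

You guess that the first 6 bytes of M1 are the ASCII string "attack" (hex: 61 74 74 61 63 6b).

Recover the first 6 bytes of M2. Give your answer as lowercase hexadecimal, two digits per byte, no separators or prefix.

9b33f5bfb2df

First, C1 ⊕ C2 = (M1 ⊕ K) ⊕ (M2 ⊕ K) = M1 ⊕ M2, so the key drops out. Then M2 = (M1 ⊕ M2) ⊕ M1 over the first 6 bytes.
byte 0: (cb ^ 31) ^ 61 = fa ^ 61 = 9b
byte 1: (59 ^ 1e) ^ 74 = 47 ^ 74 = 33
byte 2: (4d ^ cc) ^ 74 = 81 ^ 74 = f5
byte 3: (16 ^ c8) ^ 61 = de ^ 61 = bf
byte 4: (dc ^ 0d) ^ 63 = d1 ^ 63 = b2
byte 5: (08 ^ bc) ^ 6b = b4 ^ 6b = df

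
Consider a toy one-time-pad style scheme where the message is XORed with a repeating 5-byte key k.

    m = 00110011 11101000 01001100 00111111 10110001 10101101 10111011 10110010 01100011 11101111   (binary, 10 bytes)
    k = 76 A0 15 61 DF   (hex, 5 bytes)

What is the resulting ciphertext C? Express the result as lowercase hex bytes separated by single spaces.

45 48 59 5e 6e db 1b a7 02 30

The 5-byte key repeats, so the effective keystream is 76 a0 15 61 df 76 a0 15 61 df.
byte 0: 33 ⊕ 76 = 45
byte 1: e8 ⊕ a0 = 48
byte 2: 4c ⊕ 15 = 59
byte 3: 3f ⊕ 61 = 5e
byte 4: b1 ⊕ df = 6e
byte 5: ad ⊕ 76 = db
byte 6: bb ⊕ a0 = 1b
byte 7: b2 ⊕ 15 = a7
byte 8: 63 ⊕ 61 = 02
byte 9: ef ⊕ df = 30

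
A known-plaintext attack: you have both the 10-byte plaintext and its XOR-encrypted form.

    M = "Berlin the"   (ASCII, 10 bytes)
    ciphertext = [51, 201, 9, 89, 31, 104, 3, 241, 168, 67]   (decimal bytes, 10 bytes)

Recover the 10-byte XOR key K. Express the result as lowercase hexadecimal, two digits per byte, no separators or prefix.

71ac7b3576062385c026

Since ciphertext = M ⊕ K, XORing both sides with M gives K = M ⊕ ciphertext.
42 xor 33 = 71
65 xor c9 = ac
72 xor 09 = 7b
6c xor 59 = 35
69 xor 1f = 76
6e xor 68 = 06
20 xor 03 = 23
74 xor f1 = 85
68 xor a8 = c0
65 xor 43 = 26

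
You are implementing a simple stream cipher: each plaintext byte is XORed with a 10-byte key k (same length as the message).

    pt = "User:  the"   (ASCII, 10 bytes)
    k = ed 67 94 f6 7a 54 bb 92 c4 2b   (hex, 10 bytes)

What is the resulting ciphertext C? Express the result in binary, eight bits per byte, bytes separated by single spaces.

55 XOR ed = b8
73 XOR 67 = 14
65 XOR 94 = f1
72 XOR f6 = 84
3a XOR 7a = 40
20 XOR 54 = 74
20 XOR bb = 9b
74 XOR 92 = e6
68 XOR c4 = ac
65 XOR 2b = 4e

10111000 00010100 11110001 10000100 01000000 01110100 10011011 11100110 10101100 01001110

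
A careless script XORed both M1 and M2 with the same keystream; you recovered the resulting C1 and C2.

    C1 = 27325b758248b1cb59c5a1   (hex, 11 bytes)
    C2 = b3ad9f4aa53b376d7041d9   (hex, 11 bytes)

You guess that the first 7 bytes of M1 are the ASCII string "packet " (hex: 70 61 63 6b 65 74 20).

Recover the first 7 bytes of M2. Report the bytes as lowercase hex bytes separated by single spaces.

e4 fe a7 54 42 07 a6

First, C1 ⊕ C2 = (M1 ⊕ K) ⊕ (M2 ⊕ K) = M1 ⊕ M2, so the key drops out. Then M2 = (M1 ⊕ M2) ⊕ M1 over the first 7 bytes.
byte 0: (27 xor b3) xor 70 = 94 xor 70 = e4
byte 1: (32 xor ad) xor 61 = 9f xor 61 = fe
byte 2: (5b xor 9f) xor 63 = c4 xor 63 = a7
byte 3: (75 xor 4a) xor 6b = 3f xor 6b = 54
byte 4: (82 xor a5) xor 65 = 27 xor 65 = 42
byte 5: (48 xor 3b) xor 74 = 73 xor 74 = 07
byte 6: (b1 xor 37) xor 20 = 86 xor 20 = a6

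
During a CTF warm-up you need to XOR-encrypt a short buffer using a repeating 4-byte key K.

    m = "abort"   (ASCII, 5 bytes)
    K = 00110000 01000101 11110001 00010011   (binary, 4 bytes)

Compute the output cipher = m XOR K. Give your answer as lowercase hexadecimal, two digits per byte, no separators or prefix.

The 4-byte key repeats, so the effective keystream is 30 45 f1 13 30.
byte 0: 61 xor 30 = 51
byte 1: 62 xor 45 = 27
byte 2: 6f xor f1 = 9e
byte 3: 72 xor 13 = 61
byte 4: 74 xor 30 = 44

51279e6144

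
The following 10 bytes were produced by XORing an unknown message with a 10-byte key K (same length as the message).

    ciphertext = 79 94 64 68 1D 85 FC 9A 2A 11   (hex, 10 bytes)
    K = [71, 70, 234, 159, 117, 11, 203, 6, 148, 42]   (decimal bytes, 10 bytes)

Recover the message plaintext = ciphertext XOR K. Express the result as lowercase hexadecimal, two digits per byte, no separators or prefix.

3ed28ef7688e379cbe3b

79 ^ 47 = 3e
94 ^ 46 = d2
64 ^ ea = 8e
68 ^ 9f = f7
1d ^ 75 = 68
85 ^ 0b = 8e
fc ^ cb = 37
9a ^ 06 = 9c
2a ^ 94 = be
11 ^ 2a = 3b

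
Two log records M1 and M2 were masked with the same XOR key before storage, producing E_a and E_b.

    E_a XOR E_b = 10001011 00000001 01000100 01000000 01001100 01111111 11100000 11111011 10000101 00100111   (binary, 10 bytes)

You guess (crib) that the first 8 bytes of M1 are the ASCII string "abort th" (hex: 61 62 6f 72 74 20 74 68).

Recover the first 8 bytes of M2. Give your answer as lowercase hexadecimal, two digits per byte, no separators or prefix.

ea632b32385f9493

Since E_a ⊕ E_b = M1 ⊕ M2, XORing with the guessed M1 bytes yields the corresponding M2 bytes: M2 = (E_a ⊕ E_b) ⊕ M1.
139 XOR  97 = 234
  1 XOR  98 =  99
 68 XOR 111 =  43
 64 XOR 114 =  50
 76 XOR 116 =  56
127 XOR  32 =  95
224 XOR 116 = 148
251 XOR 104 = 147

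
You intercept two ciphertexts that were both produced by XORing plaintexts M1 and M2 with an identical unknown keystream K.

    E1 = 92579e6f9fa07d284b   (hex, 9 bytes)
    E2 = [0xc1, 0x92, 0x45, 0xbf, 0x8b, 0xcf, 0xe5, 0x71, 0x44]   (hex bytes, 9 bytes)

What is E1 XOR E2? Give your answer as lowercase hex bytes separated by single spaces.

E1 ⊕ E2 = (M1 ⊕ K) ⊕ (M2 ⊕ K) = M1 ⊕ M2 — the shared key cancels under XOR.
byte 0: 92 ⊕ c1 = 53
byte 1: 57 ⊕ 92 = c5
byte 2: 9e ⊕ 45 = db
byte 3: 6f ⊕ bf = d0
byte 4: 9f ⊕ 8b = 14
byte 5: a0 ⊕ cf = 6f
byte 6: 7d ⊕ e5 = 98
byte 7: 28 ⊕ 71 = 59
byte 8: 4b ⊕ 44 = 0f

53 c5 db d0 14 6f 98 59 0f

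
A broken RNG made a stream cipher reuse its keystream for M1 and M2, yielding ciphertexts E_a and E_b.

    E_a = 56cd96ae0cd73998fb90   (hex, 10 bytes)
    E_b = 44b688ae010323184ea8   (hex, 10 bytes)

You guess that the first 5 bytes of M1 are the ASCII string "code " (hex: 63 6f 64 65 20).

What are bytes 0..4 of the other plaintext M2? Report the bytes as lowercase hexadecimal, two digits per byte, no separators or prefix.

71147a652d

First, E_a ⊕ E_b = (M1 ⊕ K) ⊕ (M2 ⊕ K) = M1 ⊕ M2, so the key drops out. Then M2 = (M1 ⊕ M2) ⊕ M1 over the first 5 bytes.
byte 0: (56 ⊕ 44) ⊕ 63 = 12 ⊕ 63 = 71
byte 1: (cd ⊕ b6) ⊕ 6f = 7b ⊕ 6f = 14
byte 2: (96 ⊕ 88) ⊕ 64 = 1e ⊕ 64 = 7a
byte 3: (ae ⊕ ae) ⊕ 65 = 00 ⊕ 65 = 65
byte 4: (0c ⊕ 01) ⊕ 20 = 0d ⊕ 20 = 2d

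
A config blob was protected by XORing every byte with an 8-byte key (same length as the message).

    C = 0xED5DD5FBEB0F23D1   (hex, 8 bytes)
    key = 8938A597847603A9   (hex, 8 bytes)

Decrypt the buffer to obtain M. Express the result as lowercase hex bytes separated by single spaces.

64 65 70 6c 6f 79 20 78

XOR is its own inverse, so applying the key byte-wise gives the result directly.
byte 0: 11101101 ⊕ 10001001 = 01100100
byte 1: 01011101 ⊕ 00111000 = 01100101
byte 2: 11010101 ⊕ 10100101 = 01110000
byte 3: 11111011 ⊕ 10010111 = 01101100
byte 4: 11101011 ⊕ 10000100 = 01101111
byte 5: 00001111 ⊕ 01110110 = 01111001
byte 6: 00100011 ⊕ 00000011 = 00100000
byte 7: 11010001 ⊕ 10101001 = 01111000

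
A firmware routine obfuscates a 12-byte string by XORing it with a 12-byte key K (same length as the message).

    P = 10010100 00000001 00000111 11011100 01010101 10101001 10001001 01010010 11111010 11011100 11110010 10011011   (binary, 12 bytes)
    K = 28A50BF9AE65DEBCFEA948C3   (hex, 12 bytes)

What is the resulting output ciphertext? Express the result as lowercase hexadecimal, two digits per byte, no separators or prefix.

XOR is its own inverse, so applying the key byte-wise gives the result directly.
94 ^ 28 = bc
01 ^ a5 = a4
07 ^ 0b = 0c
dc ^ f9 = 25
55 ^ ae = fb
a9 ^ 65 = cc
89 ^ de = 57
52 ^ bc = ee
fa ^ fe = 04
dc ^ a9 = 75
f2 ^ 48 = ba
9b ^ c3 = 58

bca40c25fbcc57ee0475ba58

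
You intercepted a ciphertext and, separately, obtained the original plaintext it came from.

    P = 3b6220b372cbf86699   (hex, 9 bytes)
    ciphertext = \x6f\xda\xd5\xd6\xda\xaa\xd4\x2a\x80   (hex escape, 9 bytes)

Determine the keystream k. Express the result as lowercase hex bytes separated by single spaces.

Since ciphertext = P ⊕ k, XORing both sides with P gives k = P ⊕ ciphertext.
byte 0: 00111011 ⊕ 01101111 = 01010100
byte 1: 01100010 ⊕ 11011010 = 10111000
byte 2: 00100000 ⊕ 11010101 = 11110101
byte 3: 10110011 ⊕ 11010110 = 01100101
byte 4: 01110010 ⊕ 11011010 = 10101000
byte 5: 11001011 ⊕ 10101010 = 01100001
byte 6: 11111000 ⊕ 11010100 = 00101100
byte 7: 01100110 ⊕ 00101010 = 01001100
byte 8: 10011001 ⊕ 10000000 = 00011001

54 b8 f5 65 a8 61 2c 4c 19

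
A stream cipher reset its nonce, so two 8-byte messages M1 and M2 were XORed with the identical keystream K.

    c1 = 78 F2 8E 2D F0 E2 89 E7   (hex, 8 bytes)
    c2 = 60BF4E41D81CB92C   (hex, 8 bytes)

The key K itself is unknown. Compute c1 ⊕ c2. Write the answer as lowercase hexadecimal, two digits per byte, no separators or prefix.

184dc06c28fe30cb

c1 ⊕ c2 = (M1 ⊕ K) ⊕ (M2 ⊕ K) = M1 ⊕ M2 — the shared key cancels under XOR.
78 ^ 60 = 18
f2 ^ bf = 4d
8e ^ 4e = c0
2d ^ 41 = 6c
f0 ^ d8 = 28
e2 ^ 1c = fe
89 ^ b9 = 30
e7 ^ 2c = cb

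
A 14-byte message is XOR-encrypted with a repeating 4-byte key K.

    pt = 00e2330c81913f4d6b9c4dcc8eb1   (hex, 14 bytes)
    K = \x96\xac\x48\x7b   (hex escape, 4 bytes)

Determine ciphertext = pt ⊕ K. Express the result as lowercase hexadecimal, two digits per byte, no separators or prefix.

964e7b77173d7736fd3005b7181d

The 4-byte key repeats, so the effective keystream is 96 ac 48 7b 96 ac 48 7b 96 ac 48 7b 96 ac.
byte 0: 00 ^ 96 = 96
byte 1: e2 ^ ac = 4e
byte 2: 33 ^ 48 = 7b
byte 3: 0c ^ 7b = 77
byte 4: 81 ^ 96 = 17
byte 5: 91 ^ ac = 3d
byte 6: 3f ^ 48 = 77
byte 7: 4d ^ 7b = 36
byte 8: 6b ^ 96 = fd
byte 9: 9c ^ ac = 30
byte 10: 4d ^ 48 = 05
byte 11: cc ^ 7b = b7
byte 12: 8e ^ 96 = 18
byte 13: b1 ^ ac = 1d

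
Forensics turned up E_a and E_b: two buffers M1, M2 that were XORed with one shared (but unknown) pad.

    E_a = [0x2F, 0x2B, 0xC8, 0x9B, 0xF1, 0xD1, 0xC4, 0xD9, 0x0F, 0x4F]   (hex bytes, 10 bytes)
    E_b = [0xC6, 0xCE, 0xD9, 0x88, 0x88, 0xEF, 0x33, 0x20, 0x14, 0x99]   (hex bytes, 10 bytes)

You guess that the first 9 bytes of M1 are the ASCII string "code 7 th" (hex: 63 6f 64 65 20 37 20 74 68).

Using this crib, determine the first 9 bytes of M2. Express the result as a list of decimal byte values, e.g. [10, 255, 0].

First, E_a ⊕ E_b = (M1 ⊕ K) ⊕ (M2 ⊕ K) = M1 ⊕ M2, so the key drops out. Then M2 = (M1 ⊕ M2) ⊕ M1 over the first 9 bytes.
byte 0: (2f xor c6) xor 63 = e9 xor 63 = 8a
byte 1: (2b xor ce) xor 6f = e5 xor 6f = 8a
byte 2: (c8 xor d9) xor 64 = 11 xor 64 = 75
byte 3: (9b xor 88) xor 65 = 13 xor 65 = 76
byte 4: (f1 xor 88) xor 20 = 79 xor 20 = 59
byte 5: (d1 xor ef) xor 37 = 3e xor 37 = 09
byte 6: (c4 xor 33) xor 20 = f7 xor 20 = d7
byte 7: (d9 xor 20) xor 74 = f9 xor 74 = 8d
byte 8: (0f xor 14) xor 68 = 1b xor 68 = 73

[138, 138, 117, 118, 89, 9, 215, 141, 115]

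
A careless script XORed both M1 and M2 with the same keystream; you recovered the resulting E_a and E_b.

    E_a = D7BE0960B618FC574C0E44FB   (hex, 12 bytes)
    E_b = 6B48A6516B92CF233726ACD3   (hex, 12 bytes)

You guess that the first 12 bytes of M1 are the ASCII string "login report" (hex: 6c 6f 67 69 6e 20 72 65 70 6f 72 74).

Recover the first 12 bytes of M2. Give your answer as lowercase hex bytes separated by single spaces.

d0 99 c8 58 b3 aa 41 11 0b 47 9a 5c

First, E_a ⊕ E_b = (M1 ⊕ K) ⊕ (M2 ⊕ K) = M1 ⊕ M2, so the key drops out. Then M2 = (M1 ⊕ M2) ⊕ M1 over the first 12 bytes.
byte 0: (d7 ^ 6b) ^ 6c = bc ^ 6c = d0
byte 1: (be ^ 48) ^ 6f = f6 ^ 6f = 99
byte 2: (09 ^ a6) ^ 67 = af ^ 67 = c8
byte 3: (60 ^ 51) ^ 69 = 31 ^ 69 = 58
byte 4: (b6 ^ 6b) ^ 6e = dd ^ 6e = b3
byte 5: (18 ^ 92) ^ 20 = 8a ^ 20 = aa
byte 6: (fc ^ cf) ^ 72 = 33 ^ 72 = 41
byte 7: (57 ^ 23) ^ 65 = 74 ^ 65 = 11
byte 8: (4c ^ 37) ^ 70 = 7b ^ 70 = 0b
byte 9: (0e ^ 26) ^ 6f = 28 ^ 6f = 47
byte 10: (44 ^ ac) ^ 72 = e8 ^ 72 = 9a
byte 11: (fb ^ d3) ^ 74 = 28 ^ 74 = 5c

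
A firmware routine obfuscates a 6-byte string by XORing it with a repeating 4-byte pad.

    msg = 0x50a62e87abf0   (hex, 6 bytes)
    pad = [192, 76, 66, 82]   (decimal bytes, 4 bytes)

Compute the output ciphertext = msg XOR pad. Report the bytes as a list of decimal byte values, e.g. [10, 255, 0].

[144, 234, 108, 213, 107, 188]

The 4-byte key repeats, so the effective keystream is c0 4c 42 52 c0 4c.
byte 0: 50 xor c0 = 90
byte 1: a6 xor 4c = ea
byte 2: 2e xor 42 = 6c
byte 3: 87 xor 52 = d5
byte 4: ab xor c0 = 6b
byte 5: f0 xor 4c = bc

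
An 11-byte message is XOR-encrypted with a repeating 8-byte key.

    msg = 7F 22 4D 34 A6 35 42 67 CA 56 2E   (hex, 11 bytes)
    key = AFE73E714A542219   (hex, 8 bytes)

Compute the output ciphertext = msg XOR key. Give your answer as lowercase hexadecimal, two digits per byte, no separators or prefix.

d0c57345ec61607e65b110

The 8-byte key repeats, so the effective keystream is af e7 3e 71 4a 54 22 19 af e7 3e.
byte 0: 01111111 xor 10101111 = 11010000
byte 1: 00100010 xor 11100111 = 11000101
byte 2: 01001101 xor 00111110 = 01110011
byte 3: 00110100 xor 01110001 = 01000101
byte 4: 10100110 xor 01001010 = 11101100
byte 5: 00110101 xor 01010100 = 01100001
byte 6: 01000010 xor 00100010 = 01100000
byte 7: 01100111 xor 00011001 = 01111110
byte 8: 11001010 xor 10101111 = 01100101
byte 9: 01010110 xor 11100111 = 10110001
byte 10: 00101110 xor 00111110 = 00010000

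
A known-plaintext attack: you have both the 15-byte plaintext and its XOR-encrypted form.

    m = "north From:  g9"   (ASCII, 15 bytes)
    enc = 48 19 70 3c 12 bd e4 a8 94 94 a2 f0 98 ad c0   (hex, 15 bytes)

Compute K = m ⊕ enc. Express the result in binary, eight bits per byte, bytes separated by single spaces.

00100110 01110110 00000010 01001000 01111010 10011101 10100010 11011010 11111011 11111001 10011000 11010000 10111000 11001010 11111001

Since enc = m ⊕ K, XORing both sides with m gives K = m ⊕ enc.
6e XOR 48 = 26
6f XOR 19 = 76
72 XOR 70 = 02
74 XOR 3c = 48
68 XOR 12 = 7a
20 XOR bd = 9d
46 XOR e4 = a2
72 XOR a8 = da
6f XOR 94 = fb
6d XOR 94 = f9
3a XOR a2 = 98
20 XOR f0 = d0
20 XOR 98 = b8
67 XOR ad = ca
39 XOR c0 = f9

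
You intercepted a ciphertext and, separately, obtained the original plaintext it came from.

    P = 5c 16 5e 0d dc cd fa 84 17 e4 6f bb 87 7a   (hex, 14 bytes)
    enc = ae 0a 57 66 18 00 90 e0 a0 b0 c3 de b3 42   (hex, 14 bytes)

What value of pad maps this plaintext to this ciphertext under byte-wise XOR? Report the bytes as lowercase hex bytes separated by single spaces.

f2 1c 09 6b c4 cd 6a 64 b7 54 ac 65 34 38

Since enc = P ⊕ pad, XORing both sides with P gives pad = P ⊕ enc.
01011100 XOR 10101110 = 11110010
00010110 XOR 00001010 = 00011100
01011110 XOR 01010111 = 00001001
00001101 XOR 01100110 = 01101011
11011100 XOR 00011000 = 11000100
11001101 XOR 00000000 = 11001101
11111010 XOR 10010000 = 01101010
10000100 XOR 11100000 = 01100100
00010111 XOR 10100000 = 10110111
11100100 XOR 10110000 = 01010100
01101111 XOR 11000011 = 10101100
10111011 XOR 11011110 = 01100101
10000111 XOR 10110011 = 00110100
01111010 XOR 01000010 = 00111000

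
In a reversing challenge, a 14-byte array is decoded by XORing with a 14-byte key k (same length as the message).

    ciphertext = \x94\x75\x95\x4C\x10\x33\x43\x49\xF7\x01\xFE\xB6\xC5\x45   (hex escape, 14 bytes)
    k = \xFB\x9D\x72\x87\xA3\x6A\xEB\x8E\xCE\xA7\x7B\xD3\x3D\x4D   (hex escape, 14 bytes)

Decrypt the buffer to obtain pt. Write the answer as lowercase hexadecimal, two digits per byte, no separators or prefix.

6fe8e7cbb359a8c739a68565f808

94 XOR fb = 6f
75 XOR 9d = e8
95 XOR 72 = e7
4c XOR 87 = cb
10 XOR a3 = b3
33 XOR 6a = 59
43 XOR eb = a8
49 XOR 8e = c7
f7 XOR ce = 39
01 XOR a7 = a6
fe XOR 7b = 85
b6 XOR d3 = 65
c5 XOR 3d = f8
45 XOR 4d = 08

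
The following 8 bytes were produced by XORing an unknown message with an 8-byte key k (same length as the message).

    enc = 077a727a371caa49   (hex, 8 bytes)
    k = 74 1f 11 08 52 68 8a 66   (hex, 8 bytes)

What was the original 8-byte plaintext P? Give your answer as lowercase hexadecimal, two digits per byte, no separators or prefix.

736563726574202f

byte 0: 07 xor 74 = 73
byte 1: 7a xor 1f = 65
byte 2: 72 xor 11 = 63
byte 3: 7a xor 08 = 72
byte 4: 37 xor 52 = 65
byte 5: 1c xor 68 = 74
byte 6: aa xor 8a = 20
byte 7: 49 xor 66 = 2f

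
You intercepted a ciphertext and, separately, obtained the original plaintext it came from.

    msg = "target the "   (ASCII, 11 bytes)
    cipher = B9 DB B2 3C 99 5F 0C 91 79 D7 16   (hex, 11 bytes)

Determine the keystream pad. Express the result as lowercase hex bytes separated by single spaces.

Since cipher = msg ⊕ pad, XORing both sides with msg gives pad = msg ⊕ cipher.
74 ^ b9 = cd
61 ^ db = ba
72 ^ b2 = c0
67 ^ 3c = 5b
65 ^ 99 = fc
74 ^ 5f = 2b
20 ^ 0c = 2c
74 ^ 91 = e5
68 ^ 79 = 11
65 ^ d7 = b2
20 ^ 16 = 36

cd ba c0 5b fc 2b 2c e5 11 b2 36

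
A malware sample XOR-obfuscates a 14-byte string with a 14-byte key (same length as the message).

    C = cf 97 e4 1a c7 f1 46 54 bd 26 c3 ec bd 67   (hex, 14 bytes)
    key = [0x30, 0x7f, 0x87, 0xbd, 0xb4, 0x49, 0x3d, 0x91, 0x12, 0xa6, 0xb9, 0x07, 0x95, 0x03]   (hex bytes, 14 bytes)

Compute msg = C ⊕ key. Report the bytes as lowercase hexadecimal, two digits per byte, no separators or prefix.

XOR is its own inverse, so applying the key byte-wise gives the result directly.
cf XOR 30 = ff
97 XOR 7f = e8
e4 XOR 87 = 63
1a XOR bd = a7
c7 XOR b4 = 73
f1 XOR 49 = b8
46 XOR 3d = 7b
54 XOR 91 = c5
bd XOR 12 = af
26 XOR a6 = 80
c3 XOR b9 = 7a
ec XOR 07 = eb
bd XOR 95 = 28
67 XOR 03 = 64

ffe863a773b87bc5af807aeb2864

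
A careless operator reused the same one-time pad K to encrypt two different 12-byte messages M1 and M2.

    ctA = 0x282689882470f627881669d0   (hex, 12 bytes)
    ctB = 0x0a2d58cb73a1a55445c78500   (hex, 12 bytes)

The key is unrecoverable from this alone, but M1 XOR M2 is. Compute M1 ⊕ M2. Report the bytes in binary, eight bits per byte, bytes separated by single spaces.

00100010 00001011 11010001 01000011 01010111 11010001 01010011 01110011 11001101 11010001 11101100 11010000

ctA ⊕ ctB = (M1 ⊕ K) ⊕ (M2 ⊕ K) = M1 ⊕ M2 — the shared key cancels under XOR.
28 ⊕ 0a = 22
26 ⊕ 2d = 0b
89 ⊕ 58 = d1
88 ⊕ cb = 43
24 ⊕ 73 = 57
70 ⊕ a1 = d1
f6 ⊕ a5 = 53
27 ⊕ 54 = 73
88 ⊕ 45 = cd
16 ⊕ c7 = d1
69 ⊕ 85 = ec
d0 ⊕ 00 = d0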